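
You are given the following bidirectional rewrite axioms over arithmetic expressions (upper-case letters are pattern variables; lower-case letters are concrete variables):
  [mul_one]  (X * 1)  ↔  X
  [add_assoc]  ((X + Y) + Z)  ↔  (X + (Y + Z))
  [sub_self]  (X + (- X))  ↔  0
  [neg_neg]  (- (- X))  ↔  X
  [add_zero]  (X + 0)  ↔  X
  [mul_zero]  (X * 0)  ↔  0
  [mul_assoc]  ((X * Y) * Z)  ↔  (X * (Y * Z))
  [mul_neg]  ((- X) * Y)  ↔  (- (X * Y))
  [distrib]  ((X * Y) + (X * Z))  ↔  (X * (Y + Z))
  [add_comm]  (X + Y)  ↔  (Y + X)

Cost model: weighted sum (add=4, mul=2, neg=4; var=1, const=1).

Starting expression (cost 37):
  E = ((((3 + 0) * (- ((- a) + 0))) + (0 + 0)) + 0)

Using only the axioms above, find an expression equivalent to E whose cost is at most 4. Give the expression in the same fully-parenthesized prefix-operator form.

step 1: add_zero (→) rewrites ((((3 + 0) * (- ((- a) + 0))) + (0 + 0)) + 0) into (((3 + 0) * (- ((- a) + 0))) + (0 + 0))
step 2: add_zero (→) rewrites ((- a) + 0) into (- a), now (((3 + 0) * (- (- a))) + (0 + 0))
step 3: neg_neg (→) rewrites (- (- a)) into a, now (((3 + 0) * a) + (0 + 0))
step 4: add_zero (→) rewrites (0 + 0) into 0, now (((3 + 0) * a) + 0)
step 5: add_zero (→) rewrites (3 + 0) into 3, now ((3 * a) + 0)
step 6: add_zero (→) rewrites ((3 * a) + 0) into (3 * a), reaching cost 4 (bound 4)

(3 * a)   [cost 4]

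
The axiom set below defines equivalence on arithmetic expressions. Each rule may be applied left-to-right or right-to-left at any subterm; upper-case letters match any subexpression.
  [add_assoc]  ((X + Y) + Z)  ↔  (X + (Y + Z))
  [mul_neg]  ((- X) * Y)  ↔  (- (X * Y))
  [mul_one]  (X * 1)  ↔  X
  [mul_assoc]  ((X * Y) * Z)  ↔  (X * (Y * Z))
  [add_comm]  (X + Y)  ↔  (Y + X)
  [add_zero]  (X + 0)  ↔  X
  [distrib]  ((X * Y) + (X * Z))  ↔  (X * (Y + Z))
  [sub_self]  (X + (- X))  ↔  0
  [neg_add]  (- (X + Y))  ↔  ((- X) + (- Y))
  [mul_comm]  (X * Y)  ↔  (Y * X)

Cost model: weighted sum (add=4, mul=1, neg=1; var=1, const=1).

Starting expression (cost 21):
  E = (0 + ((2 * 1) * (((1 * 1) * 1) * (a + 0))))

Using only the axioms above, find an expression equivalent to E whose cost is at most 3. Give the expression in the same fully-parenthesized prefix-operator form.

(2 * a)   [cost 3]

1. [mul_one →] ((1 * 1) * 1)  →  (1 * 1);  E = (0 + ((2 * 1) * ((1 * 1) * (a + 0))))
2. [add_zero →] (a + 0)  →  a;  E = (0 + ((2 * 1) * ((1 * 1) * a)))
3. [mul_one →] (1 * 1)  →  1;  E = (0 + ((2 * 1) * (1 * a)))
4. [mul_comm →] (1 * a)  →  (a * 1);  E = (0 + ((2 * 1) * (a * 1)))
5. [mul_one →] (a * 1)  →  a;  E = (0 + ((2 * 1) * a))
6. [mul_one →] (2 * 1)  →  2;  E = (0 + (2 * a))
7. [add_comm →] (0 + (2 * a))  →  ((2 * a) + 0)
8. [add_zero →] ((2 * a) + 0)  →  (2 * a);  cost 3 ≤ 3, done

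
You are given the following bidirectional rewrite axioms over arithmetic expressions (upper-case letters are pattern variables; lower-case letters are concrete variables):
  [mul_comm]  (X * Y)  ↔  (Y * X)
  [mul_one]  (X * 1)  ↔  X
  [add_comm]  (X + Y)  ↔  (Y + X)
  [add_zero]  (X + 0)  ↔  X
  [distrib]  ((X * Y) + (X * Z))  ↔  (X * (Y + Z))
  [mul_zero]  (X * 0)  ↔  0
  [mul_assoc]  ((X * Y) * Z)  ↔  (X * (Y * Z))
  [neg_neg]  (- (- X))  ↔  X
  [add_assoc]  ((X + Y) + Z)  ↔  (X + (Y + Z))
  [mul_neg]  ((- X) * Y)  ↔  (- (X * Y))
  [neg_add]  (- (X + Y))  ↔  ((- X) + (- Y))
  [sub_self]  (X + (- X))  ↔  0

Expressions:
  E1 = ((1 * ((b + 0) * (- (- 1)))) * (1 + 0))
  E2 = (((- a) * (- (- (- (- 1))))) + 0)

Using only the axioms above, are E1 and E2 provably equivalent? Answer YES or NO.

NO

All listed rules preserve value, hence provable equivalence implies equal values everywhere; look for a separating assignment.
a=0, b=1 gives E1 ↦ 1, E2 ↦ 0; values differ ⇒ not provably equivalent.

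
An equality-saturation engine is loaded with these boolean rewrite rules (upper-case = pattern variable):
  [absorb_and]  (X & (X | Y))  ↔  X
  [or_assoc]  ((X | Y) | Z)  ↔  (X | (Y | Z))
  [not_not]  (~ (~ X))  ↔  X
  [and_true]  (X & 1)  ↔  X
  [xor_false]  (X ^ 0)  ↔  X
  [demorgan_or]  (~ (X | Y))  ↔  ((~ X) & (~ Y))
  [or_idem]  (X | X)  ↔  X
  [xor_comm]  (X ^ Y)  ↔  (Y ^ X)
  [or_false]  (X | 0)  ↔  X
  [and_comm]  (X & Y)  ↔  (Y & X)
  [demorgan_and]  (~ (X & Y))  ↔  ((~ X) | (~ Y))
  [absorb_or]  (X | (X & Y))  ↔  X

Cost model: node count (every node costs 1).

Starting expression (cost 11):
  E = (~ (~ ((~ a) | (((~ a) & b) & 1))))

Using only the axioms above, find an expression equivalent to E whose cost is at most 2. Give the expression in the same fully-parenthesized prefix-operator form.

(~ a)   [cost 2]

step 1: and_true (→) rewrites (((~ a) & b) & 1) into ((~ a) & b), now (~ (~ ((~ a) | ((~ a) & b))))
step 2: not_not (→) rewrites (~ (~ ((~ a) | ((~ a) & b)))) into ((~ a) | ((~ a) & b))
step 3: absorb_or (→) rewrites ((~ a) | ((~ a) & b)) into (~ a), reaching cost 2 (bound 2)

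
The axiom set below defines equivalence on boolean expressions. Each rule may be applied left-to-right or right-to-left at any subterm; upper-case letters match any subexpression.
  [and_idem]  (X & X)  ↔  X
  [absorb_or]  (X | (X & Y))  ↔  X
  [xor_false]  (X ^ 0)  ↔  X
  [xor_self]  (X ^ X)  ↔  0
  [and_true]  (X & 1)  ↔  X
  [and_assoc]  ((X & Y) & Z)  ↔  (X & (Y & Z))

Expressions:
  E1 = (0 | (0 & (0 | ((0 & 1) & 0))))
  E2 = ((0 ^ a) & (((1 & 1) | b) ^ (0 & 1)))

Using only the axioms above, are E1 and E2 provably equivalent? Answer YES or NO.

The axioms are sound identities: if E1 ↔* E2 then E1 and E2 evaluate identically under any assignment.
Under a=1, b=0: E1 evaluates to 0, E2 to 1. Distinct ⇒ no rewrite sequence connects them.

NO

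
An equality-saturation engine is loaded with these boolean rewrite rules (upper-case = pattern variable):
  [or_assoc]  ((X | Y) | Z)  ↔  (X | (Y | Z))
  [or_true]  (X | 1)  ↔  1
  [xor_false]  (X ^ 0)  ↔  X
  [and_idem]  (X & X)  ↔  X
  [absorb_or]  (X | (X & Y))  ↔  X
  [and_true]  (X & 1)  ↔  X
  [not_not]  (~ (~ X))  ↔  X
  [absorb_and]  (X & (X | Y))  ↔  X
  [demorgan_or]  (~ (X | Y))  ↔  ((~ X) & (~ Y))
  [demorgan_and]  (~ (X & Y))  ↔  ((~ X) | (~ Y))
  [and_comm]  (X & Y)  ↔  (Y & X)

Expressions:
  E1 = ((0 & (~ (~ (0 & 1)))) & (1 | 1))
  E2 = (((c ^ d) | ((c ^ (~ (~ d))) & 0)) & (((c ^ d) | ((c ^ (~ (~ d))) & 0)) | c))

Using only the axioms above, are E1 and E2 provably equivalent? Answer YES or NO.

NO

Every axiom is a valid identity, so a rewrite proof would force E1 and E2 to agree under every assignment.
At c=0, d=1: E1 = 0 but E2 = 1; they differ, so no derivation exists.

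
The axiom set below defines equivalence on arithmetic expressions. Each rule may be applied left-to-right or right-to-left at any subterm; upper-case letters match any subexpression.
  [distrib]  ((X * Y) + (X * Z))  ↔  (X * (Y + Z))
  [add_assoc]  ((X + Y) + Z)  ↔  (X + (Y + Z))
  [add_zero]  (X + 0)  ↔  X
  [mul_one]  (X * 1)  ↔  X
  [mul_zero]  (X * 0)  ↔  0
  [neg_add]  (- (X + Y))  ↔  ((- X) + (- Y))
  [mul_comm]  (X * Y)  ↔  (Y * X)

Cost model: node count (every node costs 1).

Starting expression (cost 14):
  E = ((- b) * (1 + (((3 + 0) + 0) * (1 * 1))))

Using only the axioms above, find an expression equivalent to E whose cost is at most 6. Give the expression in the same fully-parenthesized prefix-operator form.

1. [add_zero →] (3 + 0)  →  3;  E = ((- b) * (1 + ((3 + 0) * (1 * 1))))
2. [mul_one →] (1 * 1)  →  1;  E = ((- b) * (1 + ((3 + 0) * 1)))
3. [mul_one →] ((3 + 0) * 1)  →  (3 + 0);  E = ((- b) * (1 + (3 + 0)))
4. [add_zero →] (3 + 0)  →  3;  cost 6 ≤ 6, done

((- b) * (1 + 3))   [cost 6]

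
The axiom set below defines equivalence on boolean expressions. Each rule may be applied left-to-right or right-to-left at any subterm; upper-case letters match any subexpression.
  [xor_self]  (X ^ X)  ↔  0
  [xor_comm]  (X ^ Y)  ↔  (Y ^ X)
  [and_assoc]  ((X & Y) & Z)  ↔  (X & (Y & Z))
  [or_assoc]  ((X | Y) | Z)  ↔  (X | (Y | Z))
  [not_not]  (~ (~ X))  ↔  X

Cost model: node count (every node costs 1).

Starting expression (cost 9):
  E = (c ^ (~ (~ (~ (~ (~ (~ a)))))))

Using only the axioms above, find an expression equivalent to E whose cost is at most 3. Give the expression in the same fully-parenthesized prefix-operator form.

(a ^ c)   [cost 3]

(1) (~ (~ (~ a)))  =[not_not →]=  (~ a)    ⊢ (c ^ (~ (~ (~ (~ a)))))
(2) (~ (~ (~ a)))  =[not_not →]=  (~ a)    ⊢ (c ^ (~ (~ a)))
(3) (c ^ (~ (~ a)))  =[xor_comm →]=  ((~ (~ a)) ^ c)
(4) (~ (~ a))  =[not_not →]=  a    ⊢ cost 3, within 3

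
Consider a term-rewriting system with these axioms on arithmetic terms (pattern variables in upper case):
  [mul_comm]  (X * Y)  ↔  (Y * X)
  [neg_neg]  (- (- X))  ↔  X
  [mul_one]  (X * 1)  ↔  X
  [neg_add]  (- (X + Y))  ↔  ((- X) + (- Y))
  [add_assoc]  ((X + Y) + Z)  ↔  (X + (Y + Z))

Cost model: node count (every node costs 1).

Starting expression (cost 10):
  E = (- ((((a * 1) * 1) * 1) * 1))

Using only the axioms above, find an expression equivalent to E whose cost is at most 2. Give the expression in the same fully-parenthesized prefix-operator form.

(- a)   [cost 2]

step 1: mul_one (→) rewrites ((a * 1) * 1) into (a * 1), now (- (((a * 1) * 1) * 1))
step 2: mul_one (→) rewrites (a * 1) into a, now (- ((a * 1) * 1))
step 3: mul_one (→) rewrites ((a * 1) * 1) into (a * 1), now (- (a * 1))
step 4: mul_one (→) rewrites (a * 1) into a, reaching cost 2 (bound 2)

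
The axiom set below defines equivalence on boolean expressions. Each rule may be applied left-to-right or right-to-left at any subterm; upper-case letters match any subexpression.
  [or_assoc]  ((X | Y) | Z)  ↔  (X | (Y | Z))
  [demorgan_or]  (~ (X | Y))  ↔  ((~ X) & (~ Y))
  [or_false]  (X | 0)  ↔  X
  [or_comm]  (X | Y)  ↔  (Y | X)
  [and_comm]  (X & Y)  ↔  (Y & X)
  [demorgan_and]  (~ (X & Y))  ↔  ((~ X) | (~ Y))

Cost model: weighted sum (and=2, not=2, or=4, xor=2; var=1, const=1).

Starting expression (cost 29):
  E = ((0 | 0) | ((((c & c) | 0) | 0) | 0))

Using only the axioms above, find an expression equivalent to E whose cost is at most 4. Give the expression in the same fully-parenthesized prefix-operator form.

step 1: or_false (→) rewrites ((((c & c) | 0) | 0) | 0) into (((c & c) | 0) | 0), now ((0 | 0) | (((c & c) | 0) | 0))
step 2: or_false (→) rewrites (0 | 0) into 0, now (0 | (((c & c) | 0) | 0))
step 3: or_assoc (→) rewrites (((c & c) | 0) | 0) into ((c & c) | (0 | 0)), now (0 | ((c & c) | (0 | 0)))
step 4: or_false (→) rewrites (0 | 0) into 0, now (0 | ((c & c) | 0))
step 5: or_comm (→) rewrites (0 | ((c & c) | 0)) into (((c & c) | 0) | 0)
step 6: or_false (→) rewrites ((c & c) | 0) into (c & c), now ((c & c) | 0)
step 7: or_false (→) rewrites ((c & c) | 0) into (c & c), reaching cost 4 (bound 4)

(c & c)   [cost 4]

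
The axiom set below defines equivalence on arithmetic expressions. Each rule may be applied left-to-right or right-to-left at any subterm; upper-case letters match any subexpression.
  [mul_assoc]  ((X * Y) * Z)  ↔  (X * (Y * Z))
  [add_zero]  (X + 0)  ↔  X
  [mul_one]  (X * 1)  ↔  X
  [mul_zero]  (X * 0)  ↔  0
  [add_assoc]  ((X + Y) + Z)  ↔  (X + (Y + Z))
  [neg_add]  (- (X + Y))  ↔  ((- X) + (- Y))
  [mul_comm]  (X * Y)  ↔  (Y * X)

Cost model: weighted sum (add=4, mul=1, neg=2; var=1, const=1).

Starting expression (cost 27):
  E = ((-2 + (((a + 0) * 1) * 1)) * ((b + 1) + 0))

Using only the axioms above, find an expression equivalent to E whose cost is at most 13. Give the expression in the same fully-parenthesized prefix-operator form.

((-2 + a) * (b + 1))   [cost 13]

step 1: mul_one (→) rewrites (((a + 0) * 1) * 1) into ((a + 0) * 1), now ((-2 + ((a + 0) * 1)) * ((b + 1) + 0))
step 2: mul_one (→) rewrites ((a + 0) * 1) into (a + 0), now ((-2 + (a + 0)) * ((b + 1) + 0))
step 3: add_zero (→) rewrites ((b + 1) + 0) into (b + 1), now ((-2 + (a + 0)) * (b + 1))
step 4: add_zero (→) rewrites (a + 0) into a, reaching cost 13 (bound 13)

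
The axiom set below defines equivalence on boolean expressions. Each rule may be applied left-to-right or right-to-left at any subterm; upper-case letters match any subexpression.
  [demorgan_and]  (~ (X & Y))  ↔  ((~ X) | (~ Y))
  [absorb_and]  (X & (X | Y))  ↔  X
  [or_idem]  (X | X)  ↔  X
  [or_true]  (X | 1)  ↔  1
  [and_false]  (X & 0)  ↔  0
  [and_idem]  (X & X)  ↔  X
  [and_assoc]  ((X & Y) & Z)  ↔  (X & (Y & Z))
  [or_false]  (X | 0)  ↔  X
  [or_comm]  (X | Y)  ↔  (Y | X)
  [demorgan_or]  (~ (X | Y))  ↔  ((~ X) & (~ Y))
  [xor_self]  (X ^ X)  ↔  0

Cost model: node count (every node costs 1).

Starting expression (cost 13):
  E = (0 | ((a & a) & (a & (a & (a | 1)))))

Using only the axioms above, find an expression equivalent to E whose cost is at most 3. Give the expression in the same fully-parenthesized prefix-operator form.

(0 | a)   [cost 3]

step 1: absorb_and (→) rewrites (a & (a | 1)) into a, now (0 | ((a & a) & (a & a)))
step 2: and_idem (→) rewrites ((a & a) & (a & a)) into (a & a), now (0 | (a & a))
step 3: and_idem (→) rewrites (a & a) into a, reaching cost 3 (bound 3)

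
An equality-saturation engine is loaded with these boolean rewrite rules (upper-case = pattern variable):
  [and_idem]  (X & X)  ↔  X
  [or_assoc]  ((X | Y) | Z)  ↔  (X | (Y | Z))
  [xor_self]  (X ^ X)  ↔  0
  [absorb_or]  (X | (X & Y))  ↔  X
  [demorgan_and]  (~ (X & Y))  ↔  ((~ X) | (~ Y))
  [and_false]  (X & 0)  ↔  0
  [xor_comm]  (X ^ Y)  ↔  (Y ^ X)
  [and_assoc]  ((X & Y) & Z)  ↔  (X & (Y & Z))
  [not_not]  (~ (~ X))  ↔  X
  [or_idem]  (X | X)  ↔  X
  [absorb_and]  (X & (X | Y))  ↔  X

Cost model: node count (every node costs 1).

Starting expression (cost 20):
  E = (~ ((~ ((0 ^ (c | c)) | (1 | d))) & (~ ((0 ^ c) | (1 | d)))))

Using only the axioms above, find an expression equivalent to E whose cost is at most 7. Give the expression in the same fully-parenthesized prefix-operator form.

1. [or_idem →] (c | c)  →  c;  E = (~ ((~ ((0 ^ c) | (1 | d))) & (~ ((0 ^ c) | (1 | d)))))
2. [and_idem →] ((~ ((0 ^ c) | (1 | d))) & (~ ((0 ^ c) | (1 | d))))  →  (~ ((0 ^ c) | (1 | d)));  E = (~ (~ ((0 ^ c) | (1 | d))))
3. [not_not →] (~ (~ ((0 ^ c) | (1 | d))))  →  ((0 ^ c) | (1 | d));  cost 7 ≤ 7, done

((0 ^ c) | (1 | d))   [cost 7]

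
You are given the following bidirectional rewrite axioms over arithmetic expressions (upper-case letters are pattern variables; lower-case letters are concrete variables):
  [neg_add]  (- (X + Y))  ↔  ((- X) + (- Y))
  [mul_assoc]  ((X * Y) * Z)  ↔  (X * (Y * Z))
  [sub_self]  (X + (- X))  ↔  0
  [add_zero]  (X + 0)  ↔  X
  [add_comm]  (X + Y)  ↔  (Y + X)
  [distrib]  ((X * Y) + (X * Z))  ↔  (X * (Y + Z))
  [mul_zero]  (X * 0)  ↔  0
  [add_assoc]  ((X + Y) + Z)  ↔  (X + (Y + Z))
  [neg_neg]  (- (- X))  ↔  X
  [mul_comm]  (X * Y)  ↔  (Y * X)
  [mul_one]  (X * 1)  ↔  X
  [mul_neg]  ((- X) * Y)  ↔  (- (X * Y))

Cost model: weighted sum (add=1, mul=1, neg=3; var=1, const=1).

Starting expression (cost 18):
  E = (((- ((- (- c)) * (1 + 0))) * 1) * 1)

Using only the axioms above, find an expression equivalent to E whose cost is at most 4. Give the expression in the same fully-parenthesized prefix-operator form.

(- c)   [cost 4]

1. [neg_neg →] (- (- c))  →  c;  E = (((- (c * (1 + 0))) * 1) * 1)
2. [mul_one →] (((- (c * (1 + 0))) * 1) * 1)  →  ((- (c * (1 + 0))) * 1)
3. [mul_one →] ((- (c * (1 + 0))) * 1)  →  (- (c * (1 + 0)))
4. [add_zero →] (1 + 0)  →  1;  E = (- (c * 1))
5. [mul_one →] (c * 1)  →  c;  cost 4 ≤ 4, done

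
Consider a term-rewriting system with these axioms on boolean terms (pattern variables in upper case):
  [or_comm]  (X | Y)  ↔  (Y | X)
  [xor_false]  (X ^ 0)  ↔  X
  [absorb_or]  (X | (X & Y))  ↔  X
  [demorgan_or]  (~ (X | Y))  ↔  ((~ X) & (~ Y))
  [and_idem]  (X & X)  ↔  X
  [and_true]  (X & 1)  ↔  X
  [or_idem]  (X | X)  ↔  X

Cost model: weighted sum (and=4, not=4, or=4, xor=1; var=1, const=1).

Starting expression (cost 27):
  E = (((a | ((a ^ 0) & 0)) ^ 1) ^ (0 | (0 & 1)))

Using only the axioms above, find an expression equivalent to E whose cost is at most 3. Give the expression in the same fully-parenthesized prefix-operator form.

(a ^ 1)   [cost 3]

1. [xor_false →] (a ^ 0)  →  a;  E = (((a | (a & 0)) ^ 1) ^ (0 | (0 & 1)))
2. [and_true →] (0 & 1)  →  0;  E = (((a | (a & 0)) ^ 1) ^ (0 | 0))
3. [or_idem →] (0 | 0)  →  0;  E = (((a | (a & 0)) ^ 1) ^ 0)
4. [xor_false →] (((a | (a & 0)) ^ 1) ^ 0)  →  ((a | (a & 0)) ^ 1)
5. [absorb_or →] (a | (a & 0))  →  a;  cost 3 ≤ 3, done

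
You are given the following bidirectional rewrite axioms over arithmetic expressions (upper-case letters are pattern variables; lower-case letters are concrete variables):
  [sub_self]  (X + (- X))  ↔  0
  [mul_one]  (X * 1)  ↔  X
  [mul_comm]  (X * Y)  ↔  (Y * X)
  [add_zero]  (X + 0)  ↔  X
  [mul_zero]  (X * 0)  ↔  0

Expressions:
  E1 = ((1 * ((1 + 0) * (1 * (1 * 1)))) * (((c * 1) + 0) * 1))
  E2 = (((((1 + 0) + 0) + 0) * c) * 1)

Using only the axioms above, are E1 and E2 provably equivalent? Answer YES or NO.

YES

step 1: mul_one (→) rewrites (1 * 1) into 1, now ((1 * ((1 + 0) * (1 * 1))) * (((c * 1) + 0) * 1))
step 2: add_zero (→) rewrites (1 + 0) into 1, now ((1 * (1 * (1 * 1))) * (((c * 1) + 0) * 1))
step 3: mul_one (→) rewrites (1 * 1) into 1, now ((1 * (1 * 1)) * (((c * 1) + 0) * 1))
step 4: add_zero (→) rewrites ((c * 1) + 0) into (c * 1), now ((1 * (1 * 1)) * ((c * 1) * 1))
step 5: mul_one (→) rewrites (1 * 1) into 1, now ((1 * 1) * ((c * 1) * 1))
step 6: mul_one (→) rewrites ((c * 1) * 1) into (c * 1), now ((1 * 1) * (c * 1))
step 7: mul_one (→) rewrites (c * 1) into c, now ((1 * 1) * c)
step 8: mul_one (→) rewrites (1 * 1) into 1, now (1 * c)
step 9: add_zero (←) rewrites 1 into (1 + 0), now ((1 + 0) * c)
step 10: add_zero (←) rewrites (1 + 0) into ((1 + 0) + 0), now (((1 + 0) + 0) * c)
step 11: mul_one (←) rewrites (((1 + 0) + 0) * c) into ((((1 + 0) + 0) * c) * 1)
step 12: add_zero (←) rewrites ((1 + 0) + 0) into (((1 + 0) + 0) + 0), which is E2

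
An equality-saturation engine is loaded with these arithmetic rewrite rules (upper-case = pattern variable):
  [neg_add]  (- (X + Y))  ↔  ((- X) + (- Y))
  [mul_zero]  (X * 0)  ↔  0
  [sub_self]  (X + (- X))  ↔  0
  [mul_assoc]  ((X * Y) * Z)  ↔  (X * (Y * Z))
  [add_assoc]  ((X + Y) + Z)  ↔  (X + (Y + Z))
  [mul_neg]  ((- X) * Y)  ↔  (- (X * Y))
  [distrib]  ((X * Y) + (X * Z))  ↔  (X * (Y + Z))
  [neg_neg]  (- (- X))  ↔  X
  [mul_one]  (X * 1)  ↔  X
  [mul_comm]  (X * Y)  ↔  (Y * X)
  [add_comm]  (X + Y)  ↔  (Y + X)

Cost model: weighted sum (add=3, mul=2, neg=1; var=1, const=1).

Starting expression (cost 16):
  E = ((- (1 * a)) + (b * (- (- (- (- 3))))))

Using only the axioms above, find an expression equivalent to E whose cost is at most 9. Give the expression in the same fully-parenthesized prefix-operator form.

((- a) + (b * 3))   [cost 9]

step 1: neg_neg (→) rewrites (- (- (- 3))) into (- 3), now ((- (1 * a)) + (b * (- (- 3))))
step 2: neg_neg (→) rewrites (- (- 3)) into 3, now ((- (1 * a)) + (b * 3))
step 3: mul_comm (→) rewrites (1 * a) into (a * 1), now ((- (a * 1)) + (b * 3))
step 4: mul_one (→) rewrites (a * 1) into a, reaching cost 9 (bound 9)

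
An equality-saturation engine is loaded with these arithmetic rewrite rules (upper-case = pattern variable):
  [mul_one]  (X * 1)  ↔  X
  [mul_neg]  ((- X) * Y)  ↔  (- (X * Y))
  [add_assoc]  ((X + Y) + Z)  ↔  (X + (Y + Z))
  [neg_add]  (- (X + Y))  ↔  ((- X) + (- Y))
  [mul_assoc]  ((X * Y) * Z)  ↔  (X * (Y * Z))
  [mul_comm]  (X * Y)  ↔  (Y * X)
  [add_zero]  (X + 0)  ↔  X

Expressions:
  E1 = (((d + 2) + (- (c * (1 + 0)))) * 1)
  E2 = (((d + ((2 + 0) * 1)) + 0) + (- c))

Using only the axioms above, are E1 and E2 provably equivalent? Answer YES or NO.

YES

step 1: mul_one (→) rewrites (((d + 2) + (- (c * (1 + 0)))) * 1) into ((d + 2) + (- (c * (1 + 0))))
step 2: add_zero (→) rewrites (1 + 0) into 1, now ((d + 2) + (- (c * 1)))
step 3: mul_one (→) rewrites (c * 1) into c, now ((d + 2) + (- c))
step 4: mul_one (←) rewrites 2 into (2 * 1), now ((d + (2 * 1)) + (- c))
step 5: add_zero (←) rewrites 2 into (2 + 0), now ((d + ((2 + 0) * 1)) + (- c))
step 6: add_zero (←) rewrites (d + ((2 + 0) * 1)) into ((d + ((2 + 0) * 1)) + 0), which is E2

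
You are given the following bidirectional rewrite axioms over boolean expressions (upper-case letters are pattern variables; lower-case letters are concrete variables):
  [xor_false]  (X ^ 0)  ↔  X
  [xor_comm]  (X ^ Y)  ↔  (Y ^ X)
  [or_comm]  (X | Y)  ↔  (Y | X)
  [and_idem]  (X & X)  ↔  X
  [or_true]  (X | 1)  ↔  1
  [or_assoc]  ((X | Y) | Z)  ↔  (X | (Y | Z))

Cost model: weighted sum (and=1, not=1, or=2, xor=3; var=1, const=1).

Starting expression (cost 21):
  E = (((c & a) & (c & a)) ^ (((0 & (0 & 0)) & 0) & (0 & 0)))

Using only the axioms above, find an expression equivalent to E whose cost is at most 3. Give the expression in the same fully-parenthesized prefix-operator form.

(c & a)   [cost 3]

1. [and_idem →] (0 & 0)  →  0;  E = (((c & a) & (c & a)) ^ (((0 & 0) & 0) & (0 & 0)))
2. [and_idem →] (0 & 0)  →  0;  E = (((c & a) & (c & a)) ^ ((0 & 0) & (0 & 0)))
3. [and_idem →] ((0 & 0) & (0 & 0))  →  (0 & 0);  E = (((c & a) & (c & a)) ^ (0 & 0))
4. [and_idem →] ((c & a) & (c & a))  →  (c & a);  E = ((c & a) ^ (0 & 0))
5. [and_idem →] (0 & 0)  →  0;  E = ((c & a) ^ 0)
6. [xor_false →] ((c & a) ^ 0)  →  (c & a);  cost 3 ≤ 3, done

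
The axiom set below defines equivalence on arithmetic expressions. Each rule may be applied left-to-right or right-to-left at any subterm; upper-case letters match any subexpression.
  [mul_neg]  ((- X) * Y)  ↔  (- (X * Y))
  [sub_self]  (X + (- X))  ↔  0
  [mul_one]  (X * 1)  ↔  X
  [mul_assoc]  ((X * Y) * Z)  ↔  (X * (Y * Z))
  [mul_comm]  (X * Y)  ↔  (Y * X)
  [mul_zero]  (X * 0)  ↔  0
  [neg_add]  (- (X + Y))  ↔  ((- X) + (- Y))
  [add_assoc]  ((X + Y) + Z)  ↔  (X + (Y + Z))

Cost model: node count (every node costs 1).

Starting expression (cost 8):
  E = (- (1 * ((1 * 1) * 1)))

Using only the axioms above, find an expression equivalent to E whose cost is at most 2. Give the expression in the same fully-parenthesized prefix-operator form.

(- 1)   [cost 2]

step 1: mul_one (→) rewrites ((1 * 1) * 1) into (1 * 1), now (- (1 * (1 * 1)))
step 2: mul_one (→) rewrites (1 * 1) into 1, now (- (1 * 1))
step 3: mul_one (→) rewrites (1 * 1) into 1, reaching cost 2 (bound 2)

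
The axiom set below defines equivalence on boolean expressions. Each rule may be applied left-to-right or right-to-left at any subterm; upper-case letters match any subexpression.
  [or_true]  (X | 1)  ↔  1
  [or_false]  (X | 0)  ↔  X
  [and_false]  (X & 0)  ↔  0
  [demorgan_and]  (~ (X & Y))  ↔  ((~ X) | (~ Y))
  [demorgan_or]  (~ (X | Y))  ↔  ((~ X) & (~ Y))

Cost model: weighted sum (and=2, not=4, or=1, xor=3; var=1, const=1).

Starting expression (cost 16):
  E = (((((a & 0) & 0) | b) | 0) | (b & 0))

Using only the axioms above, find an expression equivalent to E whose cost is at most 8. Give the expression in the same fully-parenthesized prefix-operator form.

1. [and_false →] (a & 0)  →  0;  E = ((((0 & 0) | b) | 0) | (b & 0))
2. [or_false →] (((0 & 0) | b) | 0)  →  ((0 & 0) | b);  E = (((0 & 0) | b) | (b & 0))
3. [and_false →] (0 & 0)  →  0;  cost 8 ≤ 8, done

((0 | b) | (b & 0))   [cost 8]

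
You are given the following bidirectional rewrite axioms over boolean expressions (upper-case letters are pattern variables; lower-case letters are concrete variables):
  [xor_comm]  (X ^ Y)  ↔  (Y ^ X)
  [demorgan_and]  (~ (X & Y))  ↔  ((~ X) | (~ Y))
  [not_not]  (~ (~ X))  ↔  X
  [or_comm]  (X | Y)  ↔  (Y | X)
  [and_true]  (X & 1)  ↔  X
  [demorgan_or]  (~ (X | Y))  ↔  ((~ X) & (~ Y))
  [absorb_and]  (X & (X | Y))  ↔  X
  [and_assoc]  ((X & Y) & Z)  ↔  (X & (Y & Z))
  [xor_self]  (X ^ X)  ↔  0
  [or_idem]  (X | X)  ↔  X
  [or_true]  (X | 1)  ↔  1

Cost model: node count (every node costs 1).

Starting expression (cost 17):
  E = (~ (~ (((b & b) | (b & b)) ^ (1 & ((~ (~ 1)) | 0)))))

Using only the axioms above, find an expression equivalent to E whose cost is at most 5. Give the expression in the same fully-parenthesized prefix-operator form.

((b & b) ^ 1)   [cost 5]

step 1: not_not (→) rewrites (~ (~ (((b & b) | (b & b)) ^ (1 & ((~ (~ 1)) | 0))))) into (((b & b) | (b & b)) ^ (1 & ((~ (~ 1)) | 0)))
step 2: not_not (→) rewrites (~ (~ 1)) into 1, now (((b & b) | (b & b)) ^ (1 & (1 | 0)))
step 3: or_idem (→) rewrites ((b & b) | (b & b)) into (b & b), now ((b & b) ^ (1 & (1 | 0)))
step 4: absorb_and (→) rewrites (1 & (1 | 0)) into 1, reaching cost 5 (bound 5)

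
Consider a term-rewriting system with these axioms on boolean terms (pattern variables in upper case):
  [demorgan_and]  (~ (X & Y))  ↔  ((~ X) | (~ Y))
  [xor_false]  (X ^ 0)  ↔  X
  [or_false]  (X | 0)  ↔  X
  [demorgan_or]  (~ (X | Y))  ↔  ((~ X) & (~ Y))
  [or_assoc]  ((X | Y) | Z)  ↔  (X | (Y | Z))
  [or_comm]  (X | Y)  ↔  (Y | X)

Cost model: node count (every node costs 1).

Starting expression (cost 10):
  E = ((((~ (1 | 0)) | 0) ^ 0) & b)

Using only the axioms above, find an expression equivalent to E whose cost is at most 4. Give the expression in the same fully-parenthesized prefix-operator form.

((~ 1) & b)   [cost 4]

step 1: xor_false (→) rewrites (((~ (1 | 0)) | 0) ^ 0) into ((~ (1 | 0)) | 0), now (((~ (1 | 0)) | 0) & b)
step 2: or_false (→) rewrites ((~ (1 | 0)) | 0) into (~ (1 | 0)), now ((~ (1 | 0)) & b)
step 3: or_false (→) rewrites (1 | 0) into 1, reaching cost 4 (bound 4)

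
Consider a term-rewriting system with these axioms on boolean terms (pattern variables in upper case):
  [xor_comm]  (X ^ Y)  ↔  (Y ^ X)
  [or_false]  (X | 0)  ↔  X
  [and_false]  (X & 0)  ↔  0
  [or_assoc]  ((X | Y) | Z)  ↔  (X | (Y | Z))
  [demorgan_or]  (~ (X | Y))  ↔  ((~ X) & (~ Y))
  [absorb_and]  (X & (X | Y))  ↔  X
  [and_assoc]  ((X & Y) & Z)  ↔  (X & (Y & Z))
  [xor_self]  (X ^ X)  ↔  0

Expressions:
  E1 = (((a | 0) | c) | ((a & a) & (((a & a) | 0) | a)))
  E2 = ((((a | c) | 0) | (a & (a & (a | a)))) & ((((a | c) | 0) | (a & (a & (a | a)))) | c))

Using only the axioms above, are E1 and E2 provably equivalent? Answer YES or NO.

(1) ((a & a) | 0)  =[or_false →]=  (a & a)    ⊢ (((a | 0) | c) | ((a & a) & ((a & a) | a)))
(2) ((a & a) & ((a & a) | a))  =[absorb_and →]=  (a & a)    ⊢ (((a | 0) | c) | (a & a))
(3) (a | 0)  =[or_false →]=  a    ⊢ ((a | c) | (a & a))
(4) (a | c)  =[or_false ←]=  ((a | c) | 0)    ⊢ (((a | c) | 0) | (a & a))
(5) a  =[absorb_and ←]=  (a & (a | a))    ⊢ (((a | c) | 0) | (a & (a & (a | a))))
(6) (((a | c) | 0) | (a & (a & (a | a))))  =[absorb_and ←]=  ((((a | c) | 0) | (a & (a & (a | a)))) & ((((a | c) | 0) | (a & (a & (a | a)))) | c))    ⊢ E2

YES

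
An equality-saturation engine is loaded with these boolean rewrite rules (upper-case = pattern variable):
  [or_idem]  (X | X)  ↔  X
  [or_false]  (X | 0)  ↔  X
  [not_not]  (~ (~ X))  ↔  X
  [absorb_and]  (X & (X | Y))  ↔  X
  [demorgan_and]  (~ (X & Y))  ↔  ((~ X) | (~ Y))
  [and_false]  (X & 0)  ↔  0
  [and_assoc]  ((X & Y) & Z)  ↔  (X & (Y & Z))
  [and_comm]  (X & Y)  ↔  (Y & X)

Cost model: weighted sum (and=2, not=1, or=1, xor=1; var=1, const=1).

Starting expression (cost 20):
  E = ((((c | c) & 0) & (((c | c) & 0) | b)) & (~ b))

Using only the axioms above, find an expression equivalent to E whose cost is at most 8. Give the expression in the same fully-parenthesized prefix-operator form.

((c & 0) & (~ b))   [cost 8]

step 1: or_idem (→) rewrites (c | c) into c, now (((c & 0) & (((c | c) & 0) | b)) & (~ b))
step 2: or_idem (→) rewrites (c | c) into c, now (((c & 0) & ((c & 0) | b)) & (~ b))
step 3: absorb_and (→) rewrites ((c & 0) & ((c & 0) | b)) into (c & 0), reaching cost 8 (bound 8)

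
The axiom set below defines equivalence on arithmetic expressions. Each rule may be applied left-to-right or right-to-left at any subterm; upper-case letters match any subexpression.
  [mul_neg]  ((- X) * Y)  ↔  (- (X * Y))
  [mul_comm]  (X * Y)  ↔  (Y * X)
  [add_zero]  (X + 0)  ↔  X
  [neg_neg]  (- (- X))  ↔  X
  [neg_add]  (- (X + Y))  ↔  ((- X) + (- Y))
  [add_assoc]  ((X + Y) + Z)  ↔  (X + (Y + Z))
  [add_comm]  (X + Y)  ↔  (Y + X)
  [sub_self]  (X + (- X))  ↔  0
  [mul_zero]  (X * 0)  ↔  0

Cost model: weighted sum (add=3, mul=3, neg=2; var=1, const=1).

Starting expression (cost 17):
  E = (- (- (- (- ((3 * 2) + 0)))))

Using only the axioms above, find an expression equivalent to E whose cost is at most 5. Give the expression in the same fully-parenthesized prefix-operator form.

(3 * 2)   [cost 5]

1. [add_zero →] ((3 * 2) + 0)  →  (3 * 2);  E = (- (- (- (- (3 * 2)))))
2. [neg_neg →] (- (- (3 * 2)))  →  (3 * 2);  E = (- (- (3 * 2)))
3. [neg_neg →] (- (- (3 * 2)))  →  (3 * 2);  cost 5 ≤ 5, done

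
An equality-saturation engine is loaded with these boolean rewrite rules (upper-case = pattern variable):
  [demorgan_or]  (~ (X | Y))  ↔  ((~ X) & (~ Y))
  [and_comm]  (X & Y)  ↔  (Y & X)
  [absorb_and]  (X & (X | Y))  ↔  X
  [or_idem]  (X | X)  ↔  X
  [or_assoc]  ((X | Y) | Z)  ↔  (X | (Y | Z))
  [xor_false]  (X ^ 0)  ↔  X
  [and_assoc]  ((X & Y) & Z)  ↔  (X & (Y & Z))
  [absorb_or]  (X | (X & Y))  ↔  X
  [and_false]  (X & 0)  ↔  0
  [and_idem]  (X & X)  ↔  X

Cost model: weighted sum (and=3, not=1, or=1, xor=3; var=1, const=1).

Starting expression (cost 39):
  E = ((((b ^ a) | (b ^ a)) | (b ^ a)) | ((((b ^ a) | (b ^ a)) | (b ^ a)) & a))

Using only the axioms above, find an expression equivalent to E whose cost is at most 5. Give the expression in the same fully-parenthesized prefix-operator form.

(1) ((((b ^ a) | (b ^ a)) | (b ^ a)) | ((((b ^ a) | (b ^ a)) | (b ^ a)) & a))  =[absorb_or →]=  (((b ^ a) | (b ^ a)) | (b ^ a))
(2) ((b ^ a) | (b ^ a))  =[or_idem →]=  (b ^ a)    ⊢ ((b ^ a) | (b ^ a))
(3) ((b ^ a) | (b ^ a))  =[or_idem →]=  (b ^ a)    ⊢ cost 5, within 5

(b ^ a)   [cost 5]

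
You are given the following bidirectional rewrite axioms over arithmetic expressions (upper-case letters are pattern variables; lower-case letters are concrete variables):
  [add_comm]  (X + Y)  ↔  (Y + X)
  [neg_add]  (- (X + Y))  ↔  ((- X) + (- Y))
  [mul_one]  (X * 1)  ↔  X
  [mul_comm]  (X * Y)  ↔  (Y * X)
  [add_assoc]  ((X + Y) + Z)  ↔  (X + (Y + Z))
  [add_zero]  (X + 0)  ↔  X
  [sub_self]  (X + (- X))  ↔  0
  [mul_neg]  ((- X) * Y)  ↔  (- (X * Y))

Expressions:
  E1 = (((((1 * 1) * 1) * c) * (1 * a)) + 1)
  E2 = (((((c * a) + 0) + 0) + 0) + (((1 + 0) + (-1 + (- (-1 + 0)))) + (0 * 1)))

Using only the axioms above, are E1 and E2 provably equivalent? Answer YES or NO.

YES

step 1: mul_one (→) rewrites ((1 * 1) * 1) into (1 * 1), now ((((1 * 1) * c) * (1 * a)) + 1)
step 2: mul_comm (→) rewrites ((1 * 1) * c) into (c * (1 * 1)), now (((c * (1 * 1)) * (1 * a)) + 1)
step 3: mul_one (→) rewrites (1 * 1) into 1, now (((c * 1) * (1 * a)) + 1)
step 4: mul_one (→) rewrites (c * 1) into c, now ((c * (1 * a)) + 1)
step 5: mul_comm (→) rewrites (1 * a) into (a * 1), now ((c * (a * 1)) + 1)
step 6: mul_one (→) rewrites (a * 1) into a, now ((c * a) + 1)
step 7: add_zero (←) rewrites 1 into (1 + 0), now ((c * a) + (1 + 0))
step 8: add_zero (←) rewrites (c * a) into ((c * a) + 0), now (((c * a) + 0) + (1 + 0))
step 9: add_zero (←) rewrites 1 into (1 + 0), now (((c * a) + 0) + ((1 + 0) + 0))
step 10: add_zero (←) rewrites 1 into (1 + 0), now (((c * a) + 0) + (((1 + 0) + 0) + 0))
step 11: mul_one (←) rewrites 0 into (0 * 1), now (((c * a) + 0) + (((1 + 0) + 0) + (0 * 1)))
step 12: add_zero (←) rewrites ((c * a) + 0) into (((c * a) + 0) + 0), now ((((c * a) + 0) + 0) + (((1 + 0) + 0) + (0 * 1)))
step 13: sub_self (←) rewrites 0 into (-1 + (- -1)), now ((((c * a) + 0) + 0) + (((1 + 0) + (-1 + (- -1))) + (0 * 1)))
step 14: add_zero (←) rewrites (c * a) into ((c * a) + 0), now (((((c * a) + 0) + 0) + 0) + (((1 + 0) + (-1 + (- -1))) + (0 * 1)))
step 15: add_zero (←) rewrites -1 into (-1 + 0), which is E2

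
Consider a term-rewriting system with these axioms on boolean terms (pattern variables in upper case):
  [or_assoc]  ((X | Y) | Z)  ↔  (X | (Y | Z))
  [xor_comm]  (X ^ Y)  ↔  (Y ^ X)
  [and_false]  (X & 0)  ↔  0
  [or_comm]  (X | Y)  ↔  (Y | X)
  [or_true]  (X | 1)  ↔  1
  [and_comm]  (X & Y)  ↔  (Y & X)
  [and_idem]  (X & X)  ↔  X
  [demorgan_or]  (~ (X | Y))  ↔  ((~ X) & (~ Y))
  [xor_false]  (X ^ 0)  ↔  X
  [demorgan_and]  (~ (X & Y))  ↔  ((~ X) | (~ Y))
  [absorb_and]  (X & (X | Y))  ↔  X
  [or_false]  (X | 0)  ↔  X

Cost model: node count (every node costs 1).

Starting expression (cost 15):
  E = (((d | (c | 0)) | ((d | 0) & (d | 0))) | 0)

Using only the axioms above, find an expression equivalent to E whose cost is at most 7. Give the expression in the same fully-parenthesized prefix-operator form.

(1) (((d | (c | 0)) | ((d | 0) & (d | 0))) | 0)  =[or_false →]=  ((d | (c | 0)) | ((d | 0) & (d | 0)))
(2) ((d | 0) & (d | 0))  =[and_idem →]=  (d | 0)    ⊢ ((d | (c | 0)) | (d | 0))
(3) (c | 0)  =[or_false →]=  c    ⊢ cost 7, within 7

((d | c) | (d | 0))   [cost 7]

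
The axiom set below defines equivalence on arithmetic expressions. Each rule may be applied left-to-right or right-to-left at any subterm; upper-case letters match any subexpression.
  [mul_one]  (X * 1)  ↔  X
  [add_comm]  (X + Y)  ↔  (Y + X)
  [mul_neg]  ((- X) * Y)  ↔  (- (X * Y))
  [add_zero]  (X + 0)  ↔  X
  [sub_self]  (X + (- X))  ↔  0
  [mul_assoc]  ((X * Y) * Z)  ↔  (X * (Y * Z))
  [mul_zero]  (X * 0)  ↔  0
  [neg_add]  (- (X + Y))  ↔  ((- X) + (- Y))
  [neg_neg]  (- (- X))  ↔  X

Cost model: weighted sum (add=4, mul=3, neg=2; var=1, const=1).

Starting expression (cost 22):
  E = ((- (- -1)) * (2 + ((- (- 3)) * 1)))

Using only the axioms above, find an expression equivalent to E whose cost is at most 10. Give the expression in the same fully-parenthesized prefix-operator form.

(1) ((- (- 3)) * 1)  =[mul_one →]=  (- (- 3))    ⊢ ((- (- -1)) * (2 + (- (- 3))))
(2) (- (- -1))  =[neg_neg →]=  -1    ⊢ (-1 * (2 + (- (- 3))))
(3) (- (- 3))  =[neg_neg →]=  3    ⊢ cost 10, within 10

(-1 * (2 + 3))   [cost 10]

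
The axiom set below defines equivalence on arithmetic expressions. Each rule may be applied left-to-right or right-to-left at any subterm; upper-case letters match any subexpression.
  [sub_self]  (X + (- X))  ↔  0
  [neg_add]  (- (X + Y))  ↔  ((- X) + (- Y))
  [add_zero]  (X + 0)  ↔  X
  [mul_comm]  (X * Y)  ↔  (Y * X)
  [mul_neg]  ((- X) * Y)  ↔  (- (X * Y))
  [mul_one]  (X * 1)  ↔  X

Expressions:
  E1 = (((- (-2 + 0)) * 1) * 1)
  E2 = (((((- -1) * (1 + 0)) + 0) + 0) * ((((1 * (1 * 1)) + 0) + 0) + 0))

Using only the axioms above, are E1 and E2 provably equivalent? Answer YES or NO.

NO

All listed rules preserve value, hence provable equivalence implies equal values everywhere; look for a separating assignment.
the empty assignment (no variables occur) gives E1 ↦ 2, E2 ↦ 1; values differ ⇒ not provably equivalent.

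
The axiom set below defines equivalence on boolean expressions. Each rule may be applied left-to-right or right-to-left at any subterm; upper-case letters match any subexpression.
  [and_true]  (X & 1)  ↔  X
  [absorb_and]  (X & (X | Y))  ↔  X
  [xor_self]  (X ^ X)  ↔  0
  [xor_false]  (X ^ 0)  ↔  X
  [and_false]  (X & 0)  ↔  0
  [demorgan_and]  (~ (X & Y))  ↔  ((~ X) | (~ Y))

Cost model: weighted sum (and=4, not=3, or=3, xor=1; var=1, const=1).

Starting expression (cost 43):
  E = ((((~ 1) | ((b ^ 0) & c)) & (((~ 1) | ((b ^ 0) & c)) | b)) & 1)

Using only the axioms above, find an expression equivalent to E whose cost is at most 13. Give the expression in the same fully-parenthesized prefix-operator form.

((~ 1) | (b & c))   [cost 13]

1. [absorb_and →] (((~ 1) | ((b ^ 0) & c)) & (((~ 1) | ((b ^ 0) & c)) | b))  →  ((~ 1) | ((b ^ 0) & c));  E = (((~ 1) | ((b ^ 0) & c)) & 1)
2. [and_true →] (((~ 1) | ((b ^ 0) & c)) & 1)  →  ((~ 1) | ((b ^ 0) & c))
3. [xor_false →] (b ^ 0)  →  b;  cost 13 ≤ 13, done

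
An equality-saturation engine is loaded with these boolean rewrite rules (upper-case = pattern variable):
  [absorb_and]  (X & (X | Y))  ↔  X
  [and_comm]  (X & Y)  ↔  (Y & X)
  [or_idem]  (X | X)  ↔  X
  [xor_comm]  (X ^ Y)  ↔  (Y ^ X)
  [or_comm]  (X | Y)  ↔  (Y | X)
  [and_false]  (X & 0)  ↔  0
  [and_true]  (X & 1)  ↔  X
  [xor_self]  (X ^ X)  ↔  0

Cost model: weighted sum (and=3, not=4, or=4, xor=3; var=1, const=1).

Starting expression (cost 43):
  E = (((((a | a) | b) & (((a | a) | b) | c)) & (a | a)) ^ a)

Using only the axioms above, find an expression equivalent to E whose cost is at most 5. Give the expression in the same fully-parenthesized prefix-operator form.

(a ^ a)   [cost 5]

1. [absorb_and →] (((a | a) | b) & (((a | a) | b) | c))  →  ((a | a) | b);  E = ((((a | a) | b) & (a | a)) ^ a)
2. [and_comm →] (((a | a) | b) & (a | a))  →  ((a | a) & ((a | a) | b));  E = (((a | a) & ((a | a) | b)) ^ a)
3. [absorb_and →] ((a | a) & ((a | a) | b))  →  (a | a);  E = ((a | a) ^ a)
4. [or_idem →] (a | a)  →  a;  cost 5 ≤ 5, done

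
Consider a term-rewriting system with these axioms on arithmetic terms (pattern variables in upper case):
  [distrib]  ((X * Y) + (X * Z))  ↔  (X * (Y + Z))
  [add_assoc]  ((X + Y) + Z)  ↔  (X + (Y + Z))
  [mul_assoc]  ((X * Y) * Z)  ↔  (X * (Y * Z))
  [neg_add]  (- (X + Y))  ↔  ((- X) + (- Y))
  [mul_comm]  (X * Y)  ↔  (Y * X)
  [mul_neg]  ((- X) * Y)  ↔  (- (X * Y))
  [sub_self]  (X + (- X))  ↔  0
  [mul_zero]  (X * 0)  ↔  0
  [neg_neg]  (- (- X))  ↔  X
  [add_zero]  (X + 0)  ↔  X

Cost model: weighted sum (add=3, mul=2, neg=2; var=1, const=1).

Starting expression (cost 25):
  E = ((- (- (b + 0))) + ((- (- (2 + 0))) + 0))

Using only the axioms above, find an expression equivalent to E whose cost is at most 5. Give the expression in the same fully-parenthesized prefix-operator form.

step 1: add_zero (→) rewrites (2 + 0) into 2, now ((- (- (b + 0))) + ((- (- 2)) + 0))
step 2: add_zero (→) rewrites ((- (- 2)) + 0) into (- (- 2)), now ((- (- (b + 0))) + (- (- 2)))
step 3: add_zero (→) rewrites (b + 0) into b, now ((- (- b)) + (- (- 2)))
step 4: neg_neg (→) rewrites (- (- b)) into b, now (b + (- (- 2)))
step 5: neg_neg (→) rewrites (- (- 2)) into 2, reaching cost 5 (bound 5)

(b + 2)   [cost 5]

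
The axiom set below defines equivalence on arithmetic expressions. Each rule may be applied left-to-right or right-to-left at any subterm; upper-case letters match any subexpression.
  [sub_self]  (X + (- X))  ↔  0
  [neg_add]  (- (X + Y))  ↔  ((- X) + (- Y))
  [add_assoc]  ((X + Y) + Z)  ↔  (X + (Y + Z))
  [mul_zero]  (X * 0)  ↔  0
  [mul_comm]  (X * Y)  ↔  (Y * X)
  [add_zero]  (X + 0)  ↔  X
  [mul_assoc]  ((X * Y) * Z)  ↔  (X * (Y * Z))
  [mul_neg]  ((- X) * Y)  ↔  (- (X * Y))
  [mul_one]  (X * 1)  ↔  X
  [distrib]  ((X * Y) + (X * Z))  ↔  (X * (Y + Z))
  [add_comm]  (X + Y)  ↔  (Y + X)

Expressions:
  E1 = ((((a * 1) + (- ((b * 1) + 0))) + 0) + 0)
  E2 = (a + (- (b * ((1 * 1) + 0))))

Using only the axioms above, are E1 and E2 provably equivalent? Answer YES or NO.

1. [add_zero →] ((b * 1) + 0)  →  (b * 1);  E1 = ((((a * 1) + (- (b * 1))) + 0) + 0)
2. [mul_one →] (a * 1)  →  a;  E1 = (((a + (- (b * 1))) + 0) + 0)
3. [add_zero →] ((a + (- (b * 1))) + 0)  →  (a + (- (b * 1)));  E1 = ((a + (- (b * 1))) + 0)
4. [add_zero →] ((a + (- (b * 1))) + 0)  →  (a + (- (b * 1)))
5. [mul_one ←] 1  →  (1 * 1);  E1 = (a + (- (b * (1 * 1))))
6. [add_zero ←] (1 * 1)  →  ((1 * 1) + 0);  this is E2

YES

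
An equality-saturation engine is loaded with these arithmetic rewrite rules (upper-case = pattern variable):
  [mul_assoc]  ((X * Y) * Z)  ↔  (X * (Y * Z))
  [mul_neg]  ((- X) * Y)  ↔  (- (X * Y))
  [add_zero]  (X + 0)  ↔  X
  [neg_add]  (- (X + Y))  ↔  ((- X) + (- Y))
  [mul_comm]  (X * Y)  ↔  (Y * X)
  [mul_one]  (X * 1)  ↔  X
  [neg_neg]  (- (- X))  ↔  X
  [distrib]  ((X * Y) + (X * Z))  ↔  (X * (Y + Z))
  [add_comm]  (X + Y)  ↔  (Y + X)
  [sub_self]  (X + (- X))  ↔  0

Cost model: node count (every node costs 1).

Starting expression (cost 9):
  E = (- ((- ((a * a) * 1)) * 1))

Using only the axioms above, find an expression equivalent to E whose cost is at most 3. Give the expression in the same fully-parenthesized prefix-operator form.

1. [mul_one →] ((a * a) * 1)  →  (a * a);  E = (- ((- (a * a)) * 1))
2. [mul_one →] ((- (a * a)) * 1)  →  (- (a * a));  E = (- (- (a * a)))
3. [neg_neg →] (- (- (a * a)))  →  (a * a);  cost 3 ≤ 3, done

(a * a)   [cost 3]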